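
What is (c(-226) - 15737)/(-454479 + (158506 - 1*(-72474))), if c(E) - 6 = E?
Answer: 15957/223499 ≈ 0.071396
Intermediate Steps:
c(E) = 6 + E
(c(-226) - 15737)/(-454479 + (158506 - 1*(-72474))) = ((6 - 226) - 15737)/(-454479 + (158506 - 1*(-72474))) = (-220 - 15737)/(-454479 + (158506 + 72474)) = -15957/(-454479 + 230980) = -15957/(-223499) = -15957*(-1/223499) = 15957/223499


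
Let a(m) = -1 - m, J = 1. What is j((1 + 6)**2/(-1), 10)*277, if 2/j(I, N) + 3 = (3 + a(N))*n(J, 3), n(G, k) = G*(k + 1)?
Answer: -554/35 ≈ -15.829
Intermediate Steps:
n(G, k) = G*(1 + k)
j(I, N) = 2/(5 - 4*N) (j(I, N) = 2/(-3 + (3 + (-1 - N))*(1*(1 + 3))) = 2/(-3 + (2 - N)*(1*4)) = 2/(-3 + (2 - N)*4) = 2/(-3 + (8 - 4*N)) = 2/(5 - 4*N))
j((1 + 6)**2/(-1), 10)*277 = -2/(-5 + 4*10)*277 = -2/(-5 + 40)*277 = -2/35*277 = -554/35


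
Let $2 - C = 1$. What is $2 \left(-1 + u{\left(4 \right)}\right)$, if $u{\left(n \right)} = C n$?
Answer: $6$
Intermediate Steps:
$C = 1$ ($C = 2 - 1 = 1$)
$u{\left(n \right)} = n$ ($u{\left(n \right)} = 1 n = n$)
$2 \left(-1 + u{\left(4 \right)}\right) = 2 \left(-1 + 4\right) = 2 \cdot 3 = 6$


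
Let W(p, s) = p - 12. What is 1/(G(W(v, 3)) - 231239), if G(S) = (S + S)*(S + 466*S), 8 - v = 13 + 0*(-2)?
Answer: 1/38687 ≈ 2.5848e-5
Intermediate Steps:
v = -5 (v = 8 - (13 + 0*(-2)) = 8 - (13 + 0) = 8 - 1*13 = 8 - 13 = -5)
W(p, s) = -12 + p
G(S) = 934*S**2 (G(S) = (2*S)*(467*S) = 934*S**2)
1/(G(W(v, 3)) - 231239) = 1/(934*(-12 - 5)**2 - 231239) = 1/(934*(-17)**2 - 231239) = 1/(934*289 - 231239) = 1/(269926 - 231239) = 1/38687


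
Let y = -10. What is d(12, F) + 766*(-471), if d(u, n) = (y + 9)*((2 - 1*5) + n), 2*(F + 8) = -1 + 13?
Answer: -360781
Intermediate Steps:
F = -2 (F = -8 + (-1 + 13)/2 = -8 + (½)*12 = -8 + 6 = -2)
d(u, n) = 3 - n (d(u, n) = (-10 + 9)*((2 - 1*5) + n) = -((2 - 5) + n) = -(-3 + n) = 3 - n)
d(12, F) + 766*(-471) = (3 - 1*(-2)) + 766*(-471) = (3 + 2) - 360786 = 5 - 360786 = -360781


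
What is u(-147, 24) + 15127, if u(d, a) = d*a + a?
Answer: 11623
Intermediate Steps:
u(d, a) = a + a*d (u(d, a) = a*d + a = a + a*d)
u(-147, 24) + 15127 = 24*(1 - 147) + 15127 = 24*(-146) + 15127 = -3504 + 15127 = 11623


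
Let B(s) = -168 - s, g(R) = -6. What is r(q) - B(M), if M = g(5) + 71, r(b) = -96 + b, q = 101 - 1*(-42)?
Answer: 280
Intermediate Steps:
q = 143 (q = 101 + 42 = 143)
M = 65 (M = -6 + 71 = 65)
r(q) - B(M) = (-96 + 143) - (-168 - 1*65) = 47 - (-168 - 65) = 47 - 1*(-233) = 47 + 233 = 280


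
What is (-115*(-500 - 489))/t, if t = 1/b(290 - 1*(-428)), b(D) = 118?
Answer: 13420730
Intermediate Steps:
t = 1/118 ≈ 0.0084746
(-115*(-500 - 489))/t = (-115*(-500 - 489))/(1/118) = -115*(-989)*118 = 113735*118 = 13420730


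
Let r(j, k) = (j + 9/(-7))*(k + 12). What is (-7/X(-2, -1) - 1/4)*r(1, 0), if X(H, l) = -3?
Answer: -50/7 ≈ -7.1429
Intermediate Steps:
r(j, k) = (12 + k)*(-9/7 + j) (r(j, k) = (j + 9*(-1/7))*(12 + k) = (j - 9/7)*(12 + k) = (-9/7 + j)*(12 + k) = (12 + k)*(-9/7 + j))
(-7/X(-2, -1) - 1/4)*r(1, 0) = (-7/(-3) - 1/4)*(-108/7 + 12*1 - 9/7*0 + 1*0) = (-7*(-1/3) - 1*1/4)*(-108/7 + 12 + 0 + 0) = (7/3 - 1/4)*(-24/7) = (25/12)*(-24/7) = -50/7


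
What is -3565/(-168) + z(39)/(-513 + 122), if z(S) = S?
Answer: 1387363/65688 ≈ 21.120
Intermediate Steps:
-3565/(-168) + z(39)/(-513 + 122) = -3565/(-168) + 39/(-513 + 122) = -3565*(-1/168) + 39/(-391) = 3565/168 + 39*(-1/391) = 3565/168 - 39/391 = 1387363/65688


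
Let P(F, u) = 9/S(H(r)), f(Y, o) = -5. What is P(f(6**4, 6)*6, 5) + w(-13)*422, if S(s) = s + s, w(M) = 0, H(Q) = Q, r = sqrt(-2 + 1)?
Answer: -9*I/2 ≈ -4.5*I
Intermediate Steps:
r = I (r = sqrt(-1) = I ≈ 1.0*I)
S(s) = 2*s
P(F, u) = -9*I/2 (P(F, u) = 9/((2*I)) = 9*(-I/2) = -9*I/2)
P(f(6**4, 6)*6, 5) + w(-13)*422 = -9*I/2 + 0*422 = -9*I/2 + 0 = -9*I/2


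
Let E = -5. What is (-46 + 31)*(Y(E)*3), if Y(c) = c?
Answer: 225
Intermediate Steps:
(-46 + 31)*(Y(E)*3) = (-46 + 31)*(-5*3) = -15*(-15) = 225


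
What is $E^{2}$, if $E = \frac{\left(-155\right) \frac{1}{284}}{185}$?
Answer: $\frac{961}{110418064} \approx 8.7033 \cdot 10^{-6}$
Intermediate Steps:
$E = - \frac{31}{10508}$ ($E = \left(-155\right) \frac{1}{284} \cdot \frac{1}{185} = \left(- \frac{155}{284}\right) \frac{1}{185} = - \frac{31}{10508} \approx -0.0029501$)
$E^{2} = \left(- \frac{31}{10508}\right)^{2} = \frac{961}{110418064}$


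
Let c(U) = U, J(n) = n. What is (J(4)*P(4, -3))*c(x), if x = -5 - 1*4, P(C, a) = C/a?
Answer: 48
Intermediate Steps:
x = -9 (x = -5 - 4 = -9)
(J(4)*P(4, -3))*c(x) = (4*(4/(-3)))*(-9) = (4*(4*(-⅓)))*(-9) = (4*(-4/3))*(-9) = -16/3*(-9) = 48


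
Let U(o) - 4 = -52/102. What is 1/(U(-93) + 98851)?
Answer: 51/5041579 ≈ 1.0116e-5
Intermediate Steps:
U(o) = 178/51 (U(o) = 4 - 52/102 = 4 - 52*1/102 = 4 - 26/51 = 178/51)
1/(U(-93) + 98851) = 1/(178/51 + 98851) = 1/(5041579/51) = 51/5041579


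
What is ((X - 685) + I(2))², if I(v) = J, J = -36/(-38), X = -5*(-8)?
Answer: 149744169/361 ≈ 4.1480e+5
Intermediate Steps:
X = 40
J = 18/19 (J = -36*(-1/38) = 18/19 ≈ 0.94737)
I(v) = 18/19
((X - 685) + I(2))² = ((40 - 685) + 18/19)² = (-645 + 18/19)² = (-12237/19)² = 149744169/361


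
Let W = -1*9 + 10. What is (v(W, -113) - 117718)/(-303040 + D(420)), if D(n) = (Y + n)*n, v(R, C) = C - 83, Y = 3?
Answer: 58957/62690 ≈ 0.94045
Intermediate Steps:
W = 1 (W = -9 + 10 = 1)
v(R, C) = -83 + C
D(n) = n*(3 + n) (D(n) = (3 + n)*n = n*(3 + n))
(v(W, -113) - 117718)/(-303040 + D(420)) = ((-83 - 113) - 117718)/(-303040 + 420*(3 + 420)) = (-196 - 117718)/(-303040 + 420*423) = -117914/(-303040 + 177660) = -117914/(-125380) = -117914*(-1/125380) = 58957/62690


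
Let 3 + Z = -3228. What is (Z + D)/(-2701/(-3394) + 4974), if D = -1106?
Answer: -14719778/16884457 ≈ -0.87179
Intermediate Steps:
Z = -3231 (Z = -3 - 3228 = -3231)
(Z + D)/(-2701/(-3394) + 4974) = (-3231 - 1106)/(-2701/(-3394) + 4974) = -4337/(-2701*(-1/3394) + 4974) = -4337/(2701/3394 + 4974) = -4337/16884457/3394 = -4337*3394/16884457 = -14719778/16884457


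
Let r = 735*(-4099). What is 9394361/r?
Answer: -9394361/3012765 ≈ -3.1182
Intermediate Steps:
r = -3012765
9394361/r = 9394361/(-3012765) = 9394361*(-1/3012765) = -9394361/3012765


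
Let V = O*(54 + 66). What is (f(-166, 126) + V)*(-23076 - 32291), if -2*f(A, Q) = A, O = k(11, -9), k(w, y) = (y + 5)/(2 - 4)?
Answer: -17883541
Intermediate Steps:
k(w, y) = -5/2 - y/2 (k(w, y) = (5 + y)/(-2) = (5 + y)*(-1/2) = -5/2 - y/2)
O = 2 (O = -5/2 - 1/2*(-9) = -5/2 + 9/2 = 2)
V = 240 (V = 2*(54 + 66) = 2*120 = 240)
f(A, Q) = -A/2
(f(-166, 126) + V)*(-23076 - 32291) = (-1/2*(-166) + 240)*(-23076 - 32291) = (83 + 240)*(-55367) = 323*(-55367) = -17883541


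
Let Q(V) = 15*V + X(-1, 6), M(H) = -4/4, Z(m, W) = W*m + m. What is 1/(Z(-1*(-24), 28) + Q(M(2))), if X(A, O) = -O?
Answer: 1/675 ≈ 0.0014815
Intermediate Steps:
Z(m, W) = m + W*m
M(H) = -1 (M(H) = -4*¼ = -1)
Q(V) = -6 + 15*V (Q(V) = 15*V - 1*6 = 15*V - 6 = -6 + 15*V)
1/(Z(-1*(-24), 28) + Q(M(2))) = 1/((-1*(-24))*(1 + 28) + (-6 + 15*(-1))) = 1/(24*29 + (-6 - 15)) = 1/(696 - 21) = 1/675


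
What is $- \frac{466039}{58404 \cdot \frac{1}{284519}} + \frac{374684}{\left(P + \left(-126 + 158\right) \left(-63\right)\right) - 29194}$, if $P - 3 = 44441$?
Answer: $- \frac{877383078222529}{386459268} \approx -2.2703 \cdot 10^{6}$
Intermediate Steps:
$P = 44444$ ($P = 3 + 44441 = 44444$)
$- \frac{466039}{58404 \cdot \frac{1}{284519}} + \frac{374684}{\left(P + \left(-126 + 158\right) \left(-63\right)\right) - 29194} = - \frac{466039}{58404 \cdot \frac{1}{284519}} + \frac{374684}{\left(44444 + \left(-126 + 158\right) \left(-63\right)\right) - 29194} = - \frac{466039}{58404 \cdot \frac{1}{284519}} + \frac{374684}{\left(44444 + 32 \left(-63\right)\right) - 29194} = - \frac{466039}{\frac{58404}{284519}} + \frac{374684}{\left(44444 - 2016\right) - 29194} = \left(-466039\right) \frac{284519}{58404} + \frac{374684}{42428 - 29194} = - \frac{132596950241}{58404} + \frac{374684}{13234} = - \frac{132596950241}{58404} + 374684 \cdot \frac{1}{13234} = - \frac{132596950241}{58404} + \frac{187342}{6617} = - \frac{877383078222529}{386459268}$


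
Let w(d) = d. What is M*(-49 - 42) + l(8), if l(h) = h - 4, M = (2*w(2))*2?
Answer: -724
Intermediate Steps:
M = 8 (M = (2*2)*2 = 4*2 = 8)
l(h) = -4 + h
M*(-49 - 42) + l(8) = 8*(-49 - 42) + (-4 + 8) = 8*(-91) + 4 = -728 + 4 = -724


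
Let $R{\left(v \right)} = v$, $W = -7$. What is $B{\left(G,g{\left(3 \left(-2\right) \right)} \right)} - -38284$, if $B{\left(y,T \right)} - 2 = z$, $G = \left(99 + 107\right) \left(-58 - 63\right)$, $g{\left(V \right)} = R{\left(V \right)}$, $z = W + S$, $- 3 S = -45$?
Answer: $38294$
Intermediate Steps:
$S = 15$ ($S = \left(- \frac{1}{3}\right) \left(-45\right) = 15$)
$z = 8$ ($z = -7 + 15 = 8$)
$g{\left(V \right)} = V$
$G = -24926$ ($G = 206 \left(-121\right) = -24926$)
$B{\left(y,T \right)} = 10$ ($B{\left(y,T \right)} = 2 + 8 = 10$)
$B{\left(G,g{\left(3 \left(-2\right) \right)} \right)} - -38284 = 10 - -38284 = 10 + 38284 = 38294$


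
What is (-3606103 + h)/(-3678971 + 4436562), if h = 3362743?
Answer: -243360/757591 ≈ -0.32123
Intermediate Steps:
(-3606103 + h)/(-3678971 + 4436562) = (-3606103 + 3362743)/(-3678971 + 4436562) = -243360/757591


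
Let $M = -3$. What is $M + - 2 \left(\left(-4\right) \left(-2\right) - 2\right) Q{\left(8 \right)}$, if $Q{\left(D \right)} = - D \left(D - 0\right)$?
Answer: $765$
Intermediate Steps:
$Q{\left(D \right)} = - D^{2}$ ($Q{\left(D \right)} = - D \left(D + 0\right) = - D D = - D^{2}$)
$M + - 2 \left(\left(-4\right) \left(-2\right) - 2\right) Q{\left(8 \right)} = -3 + - 2 \left(\left(-4\right) \left(-2\right) - 2\right) \left(- 8^{2}\right) = -3 + - 2 \left(8 - 2\right) \left(\left(-1\right) 64\right) = -3 + \left(-2\right) 6 \left(-64\right) = -3 - -768 = -3 + 768 = 765$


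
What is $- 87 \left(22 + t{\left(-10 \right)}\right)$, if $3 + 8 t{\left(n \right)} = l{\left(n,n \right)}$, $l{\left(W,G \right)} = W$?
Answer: $- \frac{14181}{8} \approx -1772.6$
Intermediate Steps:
$t{\left(n \right)} = - \frac{3}{8} + \frac{n}{8}$
$- 87 \left(22 + t{\left(-10 \right)}\right) = - 87 \left(22 + \left(- \frac{3}{8} + \frac{1}{8} \left(-10\right)\right)\right) = - 87 \left(22 - \frac{13}{8}\right) = \left(-87\right) \frac{163}{8} = - \frac{14181}{8}$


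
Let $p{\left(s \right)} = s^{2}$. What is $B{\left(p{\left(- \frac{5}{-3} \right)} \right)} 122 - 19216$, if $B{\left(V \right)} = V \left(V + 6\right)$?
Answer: $- \frac{1315546}{81} \approx -16241.0$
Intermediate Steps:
$B{\left(V \right)} = V \left(6 + V\right)$
$B{\left(p{\left(- \frac{5}{-3} \right)} \right)} 122 - 19216 = \left(- \frac{5}{-3}\right)^{2} \left(6 + \left(- \frac{5}{-3}\right)^{2}\right) 122 - 19216 = \left(\left(-5\right) \left(- \frac{1}{3}\right)\right)^{2} \left(6 + \left(\left(-5\right) \left(- \frac{1}{3}\right)\right)^{2}\right) 122 - 19216 = \left(\frac{5}{3}\right)^{2} \left(6 + \left(\frac{5}{3}\right)^{2}\right) 122 - 19216 = \frac{25 \left(6 + \frac{25}{9}\right)}{9} \cdot 122 - 19216 = \frac{25}{9} \cdot \frac{79}{9} \cdot 122 - 19216 = \frac{1975}{81} \cdot 122 - 19216 = \frac{240950}{81} - 19216 = - \frac{1315546}{81}$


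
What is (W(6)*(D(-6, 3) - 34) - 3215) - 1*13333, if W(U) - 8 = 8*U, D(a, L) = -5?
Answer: -18732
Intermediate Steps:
W(U) = 8 + 8*U
(W(6)*(D(-6, 3) - 34) - 3215) - 1*13333 = ((8 + 8*6)*(-5 - 34) - 3215) - 1*13333 = ((8 + 48)*(-39) - 3215) - 13333 = (56*(-39) - 3215) - 13333 = (-2184 - 3215) - 13333 = -5399 - 13333 = -18732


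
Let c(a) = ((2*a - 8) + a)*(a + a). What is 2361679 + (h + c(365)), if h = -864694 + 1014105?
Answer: 3304600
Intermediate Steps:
h = 149411
c(a) = 2*a*(-8 + 3*a) (c(a) = ((-8 + 2*a) + a)*(2*a) = (-8 + 3*a)*(2*a) = 2*a*(-8 + 3*a))
2361679 + (h + c(365)) = 2361679 + (149411 + 2*365*(-8 + 3*365)) = 2361679 + (149411 + 2*365*(-8 + 1095)) = 2361679 + (149411 + 2*365*1087) = 2361679 + (149411 + 793510) = 2361679 + 942921 = 3304600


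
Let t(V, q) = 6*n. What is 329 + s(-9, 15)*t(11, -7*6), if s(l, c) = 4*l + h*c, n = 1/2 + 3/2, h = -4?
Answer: -823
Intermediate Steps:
n = 2 (n = 1*(1/2) + 3*(1/2) = 1/2 + 3/2 = 2)
t(V, q) = 12 (t(V, q) = 6*2 = 12)
s(l, c) = -4*c + 4*l (s(l, c) = 4*l - 4*c = -4*c + 4*l)
329 + s(-9, 15)*t(11, -7*6) = 329 + (-4*15 + 4*(-9))*12 = 329 + (-60 - 36)*12 = 329 - 96*12 = 329 - 1152 = -823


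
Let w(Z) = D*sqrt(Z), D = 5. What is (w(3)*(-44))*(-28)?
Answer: 6160*sqrt(3) ≈ 10669.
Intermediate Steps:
w(Z) = 5*sqrt(Z)
(w(3)*(-44))*(-28) = ((5*sqrt(3))*(-44))*(-28) = -220*sqrt(3)*(-28) = 6160*sqrt(3)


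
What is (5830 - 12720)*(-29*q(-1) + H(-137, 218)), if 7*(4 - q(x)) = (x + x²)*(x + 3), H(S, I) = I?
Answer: -702780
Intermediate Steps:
q(x) = 4 - (3 + x)*(x + x²)/7 (q(x) = 4 - (x + x²)*(x + 3)/7 = 4 - (x + x²)*(3 + x)/7 = 4 - (3 + x)*(x + x²)/7)
(5830 - 12720)*(-29*q(-1) + H(-137, 218)) = (5830 - 12720)*(-29*(4 - 4/7*(-1)² - 3/7*(-1) - ⅐*(-1)³) + 218) = -6890*(-29*(4 - 4/7*1 + 3/7 - ⅐*(-1)) + 218) = -6890*(-29*(4 - 4/7 + 3/7 + ⅐) + 218) = -6890*(-29*4 + 218) = -6890*(-116 + 218) = -6890*102 = -702780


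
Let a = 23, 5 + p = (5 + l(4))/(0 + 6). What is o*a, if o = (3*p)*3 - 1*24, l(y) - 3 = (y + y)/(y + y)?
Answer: -2553/2 ≈ -1276.5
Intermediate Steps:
l(y) = 4 (l(y) = 3 + (y + y)/(y + y) = 3 + (2*y)/((2*y)) = 3 + (2*y)*(1/(2*y)) = 3 + 1 = 4)
p = -7/2 (p = -5 + (5 + 4)/(0 + 6) = -5 + 9/6 = -5 + 9*(⅙) = -5 + 3/2 = -7/2 ≈ -3.5000)
o = -111/2 (o = (3*(-7/2))*3 - 1*24 = -21/2*3 - 24 = -63/2 - 24 = -111/2 ≈ -55.500)
o*a = -111/2*23 = -2553/2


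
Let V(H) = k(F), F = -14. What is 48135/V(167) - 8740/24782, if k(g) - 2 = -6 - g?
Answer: 119279417/24782 ≈ 4813.1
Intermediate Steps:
k(g) = -4 - g (k(g) = 2 + (-6 - g) = -4 - g)
V(H) = 10 (V(H) = -4 - 1*(-14) = -4 + 14 = 10)
48135/V(167) - 8740/24782 = 48135/10 - 8740/24782 = 48135*(1/10) - 8740*1/24782 = 9627/2 - 4370/12391 = 119279417/24782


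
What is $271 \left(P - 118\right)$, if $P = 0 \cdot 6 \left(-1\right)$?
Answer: $-31978$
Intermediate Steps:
$P = 0$ ($P = 0 \left(-1\right) = 0$)
$271 \left(P - 118\right) = 271 \left(0 - 118\right) = 271 \left(-118\right) = -31978$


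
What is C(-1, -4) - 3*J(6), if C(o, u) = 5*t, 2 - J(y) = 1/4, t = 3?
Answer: 39/4 ≈ 9.7500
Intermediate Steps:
J(y) = 7/4 (J(y) = 2 - 1/4 = 2 - 1*¼ = 2 - ¼ = 7/4)
C(o, u) = 15 (C(o, u) = 5*3 = 15)
C(-1, -4) - 3*J(6) = 15 - 3*7/4 = 15 - 21/4 = 39/4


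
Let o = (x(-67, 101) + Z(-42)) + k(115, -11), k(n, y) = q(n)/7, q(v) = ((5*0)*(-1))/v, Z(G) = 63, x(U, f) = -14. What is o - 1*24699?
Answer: -24650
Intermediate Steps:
q(v) = 0 (q(v) = (0*(-1))/v = 0/v = 0)
k(n, y) = 0 (k(n, y) = 0/7 = 0*(1/7) = 0)
o = 49 (o = (-14 + 63) + 0 = 49 + 0 = 49)
o - 1*24699 = 49 - 1*24699 = 49 - 24699 = -24650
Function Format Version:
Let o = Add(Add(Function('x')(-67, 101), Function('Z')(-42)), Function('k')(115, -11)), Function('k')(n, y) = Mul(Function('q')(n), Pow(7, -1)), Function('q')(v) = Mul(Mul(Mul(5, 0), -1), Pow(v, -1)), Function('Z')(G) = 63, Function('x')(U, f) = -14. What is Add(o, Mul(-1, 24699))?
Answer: -24650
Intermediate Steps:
Function('q')(v) = 0 (Function('q')(v) = Mul(Mul(0, -1), Pow(v, -1)) = Mul(0, Pow(v, -1)) = 0)
Function('k')(n, y) = 0 (Function('k')(n, y) = Mul(0, Pow(7, -1)) = Mul(0, Rational(1, 7)) = 0)
o = 49 (o = Add(Add(-14, 63), 0) = Add(49, 0) = 49)
Add(o, Mul(-1, 24699)) = Add(49, Mul(-1, 24699)) = Add(49, -24699) = -24650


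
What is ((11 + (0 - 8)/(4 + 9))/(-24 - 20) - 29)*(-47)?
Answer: 785981/572 ≈ 1374.1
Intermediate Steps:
((11 + (0 - 8)/(4 + 9))/(-24 - 20) - 29)*(-47) = ((11 - 8/13)/(-44) - 29)*(-47) = ((11 - 8*1/13)*(-1/44) - 29)*(-47) = ((11 - 8/13)*(-1/44) - 29)*(-47) = ((135/13)*(-1/44) - 29)*(-47) = (-135/572 - 29)*(-47) = -16723/572*(-47) = 785981/572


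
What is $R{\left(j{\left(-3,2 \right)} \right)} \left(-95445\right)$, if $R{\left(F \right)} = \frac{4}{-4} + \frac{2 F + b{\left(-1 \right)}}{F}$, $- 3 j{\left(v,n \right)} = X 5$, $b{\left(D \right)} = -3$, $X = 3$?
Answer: $-152712$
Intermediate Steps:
$j{\left(v,n \right)} = -5$ ($j{\left(v,n \right)} = - \frac{3 \cdot 5}{3} = \left(- \frac{1}{3}\right) 15 = -5$)
$R{\left(F \right)} = -1 + \frac{-3 + 2 F}{F}$ ($R{\left(F \right)} = \frac{4}{-4} + \frac{2 F - 3}{F} = 4 \left(- \frac{1}{4}\right) + \frac{-3 + 2 F}{F} = -1 + \frac{-3 + 2 F}{F}$)
$R{\left(j{\left(-3,2 \right)} \right)} \left(-95445\right) = \frac{-3 - 5}{-5} \left(-95445\right) = \left(- \frac{1}{5}\right) \left(-8\right) \left(-95445\right) = \frac{8}{5} \left(-95445\right) = -152712$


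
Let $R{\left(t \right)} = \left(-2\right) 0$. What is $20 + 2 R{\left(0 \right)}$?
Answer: $20$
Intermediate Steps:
$R{\left(t \right)} = 0$
$20 + 2 R{\left(0 \right)} = 20 + 2 \cdot 0 = 20 + 0 = 20$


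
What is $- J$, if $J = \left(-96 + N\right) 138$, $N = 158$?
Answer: $-8556$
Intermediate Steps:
$J = 8556$ ($J = \left(-96 + 158\right) 138 = 62 \cdot 138 = 8556$)
$- J = \left(-1\right) 8556 = -8556$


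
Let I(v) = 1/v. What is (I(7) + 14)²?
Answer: 9801/49 ≈ 200.02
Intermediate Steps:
(I(7) + 14)² = (1/7 + 14)² = (⅐ + 14)² = (99/7)² = 9801/49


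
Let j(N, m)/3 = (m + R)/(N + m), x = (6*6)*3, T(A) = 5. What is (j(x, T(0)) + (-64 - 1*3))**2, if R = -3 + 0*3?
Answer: 57229225/12769 ≈ 4481.9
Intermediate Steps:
R = -3 (R = -3 + 0 = -3)
x = 108 (x = 36*3 = 108)
j(N, m) = 3*(-3 + m)/(N + m) (j(N, m) = 3*((m - 3)/(N + m)) = 3*((-3 + m)/(N + m)) = 3*(-3 + m)/(N + m))
(j(x, T(0)) + (-64 - 1*3))**2 = (3*(-3 + 5)/(108 + 5) + (-64 - 1*3))**2 = (3*2/113 + (-64 - 3))**2 = (3*(1/113)*2 - 67)**2 = (6/113 - 67)**2 = (-7565/113)**2 = 57229225/12769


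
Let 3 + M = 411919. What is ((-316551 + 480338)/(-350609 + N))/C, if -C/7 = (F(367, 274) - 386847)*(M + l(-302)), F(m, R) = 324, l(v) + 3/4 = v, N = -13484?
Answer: -655148/1621940987198962269 ≈ -4.0393e-13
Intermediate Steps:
l(v) = -3/4 + v
M = 411916 (M = -3 + 411919 = 411916)
C = 4454743670433/4 (C = -7*(324 - 386847)*(411916 + (-3/4 - 302)) = -(-2705661)*(411916 - 1211/4) = -(-2705661)*1646453/4 = -7*(-636391952919/4) = 4454743670433/4 ≈ 1.1137e+12)
((-316551 + 480338)/(-350609 + N))/C = ((-316551 + 480338)/(-350609 - 13484))/(4454743670433/4) = (163787/(-364093))*(4/4454743670433) = (163787*(-1/364093))*(4/4454743670433) = -163787/364093*4/4454743670433 = -655148/1621940987198962269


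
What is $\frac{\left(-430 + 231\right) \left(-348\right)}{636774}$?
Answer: $\frac{11542}{106129} \approx 0.10875$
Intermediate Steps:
$\frac{\left(-430 + 231\right) \left(-348\right)}{636774} = \left(-199\right) \left(-348\right) \frac{1}{636774} = 69252 \cdot \frac{1}{636774} = \frac{11542}{106129}$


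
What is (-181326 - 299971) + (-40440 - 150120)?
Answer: -671857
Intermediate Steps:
(-181326 - 299971) + (-40440 - 150120) = -481297 - 190560 = -671857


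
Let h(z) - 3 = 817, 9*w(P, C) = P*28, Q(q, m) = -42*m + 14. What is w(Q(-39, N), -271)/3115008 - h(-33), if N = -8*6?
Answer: -2873587775/3504384 ≈ -820.00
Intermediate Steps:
N = -48
Q(q, m) = 14 - 42*m
w(P, C) = 28*P/9 (w(P, C) = (P*28)/9 = (28*P)/9 = 28*P/9)
h(z) = 820 (h(z) = 3 + 817 = 820)
w(Q(-39, N), -271)/3115008 - h(-33) = (28*(14 - 42*(-48))/9)/3115008 - 1*820 = (28*(14 + 2016)/9)*(1/3115008) - 820 = ((28/9)*2030)*(1/3115008) - 820 = (56840/9)*(1/3115008) - 820 = 7105/3504384 - 820 = -2873587775/3504384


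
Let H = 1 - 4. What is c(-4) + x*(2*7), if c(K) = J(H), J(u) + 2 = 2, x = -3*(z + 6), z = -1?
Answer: -210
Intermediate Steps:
H = -3
x = -15 (x = -3*(-1 + 6) = -3*5 = -15)
J(u) = 0 (J(u) = -2 + 2 = 0)
c(K) = 0
c(-4) + x*(2*7) = 0 - 30*7 = 0 - 15*14 = 0 - 210 = -210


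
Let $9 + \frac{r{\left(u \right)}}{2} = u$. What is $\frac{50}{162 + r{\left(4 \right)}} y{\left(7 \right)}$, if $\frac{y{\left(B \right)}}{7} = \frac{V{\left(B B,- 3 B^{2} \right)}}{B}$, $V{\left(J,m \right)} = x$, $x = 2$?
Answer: $\frac{25}{38} \approx 0.6579$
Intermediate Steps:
$V{\left(J,m \right)} = 2$
$r{\left(u \right)} = -18 + 2 u$
$y{\left(B \right)} = \frac{14}{B}$ ($y{\left(B \right)} = 7 \frac{2}{B} = \frac{14}{B}$)
$\frac{50}{162 + r{\left(4 \right)}} y{\left(7 \right)} = \frac{50}{162 + \left(-18 + 2 \cdot 4\right)} \frac{14}{7} = \frac{50}{162 + \left(-18 + 8\right)} 14 \cdot \frac{1}{7} = \frac{50}{162 - 10} \cdot 2 = \frac{50}{152} \cdot 2 = 50 \cdot \frac{1}{152} \cdot 2 = \frac{25}{76} \cdot 2 = \frac{25}{38}$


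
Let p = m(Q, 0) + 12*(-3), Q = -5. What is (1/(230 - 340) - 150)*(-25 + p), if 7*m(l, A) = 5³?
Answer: 2491651/385 ≈ 6471.8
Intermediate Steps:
m(l, A) = 125/7 (m(l, A) = (⅐)*5³ = (⅐)*125 = 125/7)
p = -127/7 (p = 125/7 + 12*(-3) = 125/7 - 36 = -127/7 ≈ -18.143)
(1/(230 - 340) - 150)*(-25 + p) = (1/(230 - 340) - 150)*(-25 - 127/7) = (1/(-110) - 150)*(-302/7) = (-1/110 - 150)*(-302/7) = -16501/110*(-302/7) = 2491651/385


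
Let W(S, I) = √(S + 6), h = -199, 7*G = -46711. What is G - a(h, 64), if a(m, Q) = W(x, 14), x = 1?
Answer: -6673 - √7 ≈ -6675.6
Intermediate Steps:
G = -6673 (G = (⅐)*(-46711) = -6673)
W(S, I) = √(6 + S)
a(m, Q) = √7 (a(m, Q) = √(6 + 1) = √7)
G - a(h, 64) = -6673 - √7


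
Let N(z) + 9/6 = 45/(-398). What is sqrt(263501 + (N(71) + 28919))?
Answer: sqrt(11580060541)/199 ≈ 540.76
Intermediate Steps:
N(z) = -321/199 (N(z) = -3/2 + 45/(-398) = -3/2 + 45*(-1/398) = -3/2 - 45/398 = -321/199)
sqrt(263501 + (N(71) + 28919)) = sqrt(263501 + (-321/199 + 28919)) = sqrt(263501 + 5754560/199) = sqrt(58191259/199) = sqrt(11580060541)/199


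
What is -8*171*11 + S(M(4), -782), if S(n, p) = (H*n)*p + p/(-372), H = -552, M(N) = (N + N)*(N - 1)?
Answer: 1924149559/186 ≈ 1.0345e+7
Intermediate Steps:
M(N) = 2*N*(-1 + N) (M(N) = (2*N)*(-1 + N) = 2*N*(-1 + N))
S(n, p) = -p/372 - 552*n*p (S(n, p) = (-552*n)*p + p/(-372) = -552*n*p + p*(-1/372) = -552*n*p - p/372 = -p/372 - 552*n*p)
-8*171*11 + S(M(4), -782) = -8*171*11 - 1/372*(-782)*(1 + 205344*(2*4*(-1 + 4))) = -1368*11 - 1/372*(-782)*(1 + 205344*(2*4*3)) = -15048 - 1/372*(-782)*(1 + 205344*24) = -15048 - 1/372*(-782)*(1 + 4928256) = -15048 - 1/372*(-782)*4928257 = -15048 + 1926948487/186 = 1924149559/186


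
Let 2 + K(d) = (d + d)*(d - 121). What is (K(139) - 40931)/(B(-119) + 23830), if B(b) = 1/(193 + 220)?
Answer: -780983/517989 ≈ -1.5077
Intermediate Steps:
K(d) = -2 + 2*d*(-121 + d) (K(d) = -2 + (d + d)*(d - 121) = -2 + (2*d)*(-121 + d) = -2 + 2*d*(-121 + d))
B(b) = 1/413
(K(139) - 40931)/(B(-119) + 23830) = ((-2 - 242*139 + 2*139**2) - 40931)/(1/413 + 23830) = ((-2 - 33638 + 2*19321) - 40931)/(9841791/413) = ((-2 - 33638 + 38642) - 40931)*(413/9841791) = (5002 - 40931)*(413/9841791) = -35929*413/9841791 = -780983/517989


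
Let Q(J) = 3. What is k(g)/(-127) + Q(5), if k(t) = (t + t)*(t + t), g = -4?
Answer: 317/127 ≈ 2.4961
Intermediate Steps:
k(t) = 4*t² (k(t) = (2*t)*(2*t) = 4*t²)
k(g)/(-127) + Q(5) = (4*(-4)²)/(-127) + 3 = -4*16/127 + 3 = -1/127*64 + 3 = -64/127 + 3 = 317/127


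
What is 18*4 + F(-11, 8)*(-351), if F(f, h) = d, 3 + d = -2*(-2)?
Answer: -279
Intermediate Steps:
d = 1 (d = -3 - 2*(-2) = -3 + 4 = 1)
F(f, h) = 1
18*4 + F(-11, 8)*(-351) = 18*4 + 1*(-351) = 72 - 351 = -279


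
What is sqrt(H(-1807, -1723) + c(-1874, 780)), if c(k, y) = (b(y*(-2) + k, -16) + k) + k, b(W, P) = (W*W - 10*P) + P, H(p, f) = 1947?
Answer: sqrt(11790699) ≈ 3433.8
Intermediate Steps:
b(W, P) = W**2 - 9*P (b(W, P) = (W**2 - 10*P) + P = W**2 - 9*P)
c(k, y) = 144 + (k - 2*y)**2 + 2*k (c(k, y) = (((y*(-2) + k)**2 - 9*(-16)) + k) + k = (((-2*y + k)**2 + 144) + k) + k = (((k - 2*y)**2 + 144) + k) + k = ((144 + (k - 2*y)**2) + k) + k = (144 + k + (k - 2*y)**2) + k = 144 + (k - 2*y)**2 + 2*k)
sqrt(H(-1807, -1723) + c(-1874, 780)) = sqrt(1947 + (144 + (-1874 - 2*780)**2 + 2*(-1874))) = sqrt(1947 + (144 + (-1874 - 1560)**2 - 3748)) = sqrt(1947 + (144 + (-3434)**2 - 3748)) = sqrt(1947 + (144 + 11792356 - 3748)) = sqrt(1947 + 11788752) = sqrt(11790699)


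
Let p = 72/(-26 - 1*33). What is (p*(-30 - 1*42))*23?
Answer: 119232/59 ≈ 2020.9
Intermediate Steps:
p = -72/59 (p = 72/(-26 - 33) = 72/(-59) = 72*(-1/59) = -72/59 ≈ -1.2203)
(p*(-30 - 1*42))*23 = -72*(-30 - 1*42)/59*23 = -72*(-30 - 42)/59*23 = -72/59*(-72)*23 = (5184/59)*23 = 119232/59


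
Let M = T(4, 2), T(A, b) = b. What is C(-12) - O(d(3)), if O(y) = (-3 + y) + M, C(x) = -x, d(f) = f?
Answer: 10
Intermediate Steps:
M = 2
O(y) = -1 + y (O(y) = (-3 + y) + 2 = -1 + y)
C(-12) - O(d(3)) = -1*(-12) - (-1 + 3) = 12 - 1*2 = 12 - 2 = 10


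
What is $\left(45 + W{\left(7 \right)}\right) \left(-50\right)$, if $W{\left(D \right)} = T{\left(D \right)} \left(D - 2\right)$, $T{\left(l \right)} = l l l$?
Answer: $-88000$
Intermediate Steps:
$T{\left(l \right)} = l^{3}$ ($T{\left(l \right)} = l^{2} l = l^{3}$)
$W{\left(D \right)} = D^{3} \left(-2 + D\right)$ ($W{\left(D \right)} = D^{3} \left(D - 2\right) = D^{3} \left(-2 + D\right)$)
$\left(45 + W{\left(7 \right)}\right) \left(-50\right) = \left(45 + 7^{3} \left(-2 + 7\right)\right) \left(-50\right) = \left(45 + 343 \cdot 5\right) \left(-50\right) = \left(45 + 1715\right) \left(-50\right) = 1760 \left(-50\right) = -88000$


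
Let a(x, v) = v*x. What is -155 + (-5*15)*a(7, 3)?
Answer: -1730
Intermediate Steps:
-155 + (-5*15)*a(7, 3) = -155 + (-5*15)*(3*7) = -155 - 75*21 = -155 - 1575 = -1730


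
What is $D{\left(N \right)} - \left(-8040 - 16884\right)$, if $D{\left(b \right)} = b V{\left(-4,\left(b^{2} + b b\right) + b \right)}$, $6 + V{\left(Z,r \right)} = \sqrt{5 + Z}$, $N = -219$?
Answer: $26019$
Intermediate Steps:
$V{\left(Z,r \right)} = -6 + \sqrt{5 + Z}$
$D{\left(b \right)} = - 5 b$ ($D{\left(b \right)} = b \left(-6 + \sqrt{5 - 4}\right) = b \left(-6 + \sqrt{1}\right) = b \left(-6 + 1\right) = b \left(-5\right) = - 5 b$)
$D{\left(N \right)} - \left(-8040 - 16884\right) = \left(-5\right) \left(-219\right) - \left(-8040 - 16884\right) = 1095 - \left(-8040 - 16884\right) = 1095 - -24924 = 1095 + 24924 = 26019$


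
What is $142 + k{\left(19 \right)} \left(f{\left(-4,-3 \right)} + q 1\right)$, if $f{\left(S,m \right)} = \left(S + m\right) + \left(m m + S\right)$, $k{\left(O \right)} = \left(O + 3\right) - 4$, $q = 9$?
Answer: $268$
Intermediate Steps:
$k{\left(O \right)} = -1 + O$ ($k{\left(O \right)} = \left(3 + O\right) - 4 = -1 + O$)
$f{\left(S,m \right)} = m + m^{2} + 2 S$ ($f{\left(S,m \right)} = \left(S + m\right) + \left(m^{2} + S\right) = \left(S + m\right) + \left(S + m^{2}\right) = m + m^{2} + 2 S$)
$142 + k{\left(19 \right)} \left(f{\left(-4,-3 \right)} + q 1\right) = 142 + \left(-1 + 19\right) \left(\left(-3 + \left(-3\right)^{2} + 2 \left(-4\right)\right) + 9 \cdot 1\right) = 142 + 18 \left(\left(-3 + 9 - 8\right) + 9\right) = 142 + 18 \left(-2 + 9\right) = 142 + 18 \cdot 7 = 142 + 126 = 268$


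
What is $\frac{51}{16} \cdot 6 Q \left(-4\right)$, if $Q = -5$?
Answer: $\frac{765}{2} \approx 382.5$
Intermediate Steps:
$\frac{51}{16} \cdot 6 Q \left(-4\right) = \frac{51}{16} \cdot 6 \left(\left(-5\right) \left(-4\right)\right) = 51 \cdot \frac{1}{16} \cdot 6 \cdot 20 = \frac{51}{16} \cdot 6 \cdot 20 = \frac{153}{8} \cdot 20 = \frac{765}{2}$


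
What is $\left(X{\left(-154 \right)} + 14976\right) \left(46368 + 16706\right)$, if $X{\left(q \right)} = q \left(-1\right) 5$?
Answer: $993163204$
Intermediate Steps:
$X{\left(q \right)} = - 5 q$ ($X{\left(q \right)} = - q 5 = - 5 q$)
$\left(X{\left(-154 \right)} + 14976\right) \left(46368 + 16706\right) = \left(\left(-5\right) \left(-154\right) + 14976\right) \left(46368 + 16706\right) = \left(770 + 14976\right) 63074 = 15746 \cdot 63074 = 993163204$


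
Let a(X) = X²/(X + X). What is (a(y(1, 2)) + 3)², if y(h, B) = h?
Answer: 49/4 ≈ 12.250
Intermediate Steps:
a(X) = X/2 (a(X) = X²/((2*X)) = (1/(2*X))*X² = X/2)
(a(y(1, 2)) + 3)² = ((½)*1 + 3)² = (½ + 3)² = (7/2)² = 49/4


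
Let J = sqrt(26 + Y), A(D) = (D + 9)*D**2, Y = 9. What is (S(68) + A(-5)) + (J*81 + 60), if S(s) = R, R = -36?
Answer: 124 + 81*sqrt(35) ≈ 603.20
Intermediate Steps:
A(D) = D**2*(9 + D) (A(D) = (9 + D)*D**2 = D**2*(9 + D))
J = sqrt(35) (J = sqrt(26 + 9) = sqrt(35) ≈ 5.9161)
S(s) = -36
(S(68) + A(-5)) + (J*81 + 60) = (-36 + (-5)**2*(9 - 5)) + (sqrt(35)*81 + 60) = (-36 + 25*4) + (81*sqrt(35) + 60) = (-36 + 100) + (60 + 81*sqrt(35)) = 64 + (60 + 81*sqrt(35)) = 124 + 81*sqrt(35)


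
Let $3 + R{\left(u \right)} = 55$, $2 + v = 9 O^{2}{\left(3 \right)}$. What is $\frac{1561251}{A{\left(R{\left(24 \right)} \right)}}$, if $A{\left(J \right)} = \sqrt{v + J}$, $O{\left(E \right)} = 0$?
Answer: $\frac{1561251 \sqrt{2}}{10} \approx 2.2079 \cdot 10^{5}$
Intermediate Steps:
$v = -2$ ($v = -2 + 9 \cdot 0^{2} = -2 + 9 \cdot 0 = -2 + 0 = -2$)
$R{\left(u \right)} = 52$ ($R{\left(u \right)} = -3 + 55 = 52$)
$A{\left(J \right)} = \sqrt{-2 + J}$
$\frac{1561251}{A{\left(R{\left(24 \right)} \right)}} = \frac{1561251}{\sqrt{-2 + 52}} = \frac{1561251}{\sqrt{50}} = \frac{1561251}{5 \sqrt{2}} = 1561251 \frac{\sqrt{2}}{10} = \frac{1561251 \sqrt{2}}{10}$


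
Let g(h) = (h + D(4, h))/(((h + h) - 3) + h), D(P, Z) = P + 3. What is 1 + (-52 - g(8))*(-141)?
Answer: 52036/7 ≈ 7433.7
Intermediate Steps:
D(P, Z) = 3 + P
g(h) = (7 + h)/(-3 + 3*h) (g(h) = (h + (3 + 4))/(((h + h) - 3) + h) = (h + 7)/((2*h - 3) + h) = (7 + h)/((-3 + 2*h) + h) = (7 + h)/(-3 + 3*h))
1 + (-52 - g(8))*(-141) = 1 + (-52 - (7 + 8)/(3*(-1 + 8)))*(-141) = 1 + (-52 - 15/(3*7))*(-141) = 1 + (-52 - 1*5/7)*(-141) = 1 + (-52 - 5/7)*(-141) = 1 - 369/7*(-141) = 1 + 52029/7 = 52036/7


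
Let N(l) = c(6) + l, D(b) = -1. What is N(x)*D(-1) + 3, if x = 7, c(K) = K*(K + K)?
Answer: -76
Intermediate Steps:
c(K) = 2*K² (c(K) = K*(2*K) = 2*K²)
N(l) = 72 + l (N(l) = 2*6² + l = 2*36 + l = 72 + l)
N(x)*D(-1) + 3 = (72 + 7)*(-1) + 3 = 79*(-1) + 3 = -79 + 3 = -76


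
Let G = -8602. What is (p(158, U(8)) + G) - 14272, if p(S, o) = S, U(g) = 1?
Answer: -22716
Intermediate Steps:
(p(158, U(8)) + G) - 14272 = (158 - 8602) - 14272 = -8444 - 14272 = -22716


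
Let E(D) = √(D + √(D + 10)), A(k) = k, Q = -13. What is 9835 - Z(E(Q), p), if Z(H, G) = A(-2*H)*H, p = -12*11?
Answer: 9809 + 2*I*√3 ≈ 9809.0 + 3.4641*I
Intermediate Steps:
p = -132
E(D) = √(D + √(10 + D))
Z(H, G) = -2*H² (Z(H, G) = (-2*H)*H = -2*H²)
9835 - Z(E(Q), p) = 9835 - (-2)*(√(-13 + √(10 - 13)))² = 9835 - (-2)*(√(-13 + √(-3)))² = 9835 - (-2)*(√(-13 + I*√3))² = 9835 - (-2)*(-13 + I*√3) = 9835 - (26 - 2*I*√3) = 9835 + (-26 + 2*I*√3) = 9809 + 2*I*√3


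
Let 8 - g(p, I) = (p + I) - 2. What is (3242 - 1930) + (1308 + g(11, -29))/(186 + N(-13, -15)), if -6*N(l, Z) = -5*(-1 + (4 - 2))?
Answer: 1478768/1121 ≈ 1319.2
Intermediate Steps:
g(p, I) = 10 - I - p (g(p, I) = 8 - ((p + I) - 2) = 8 - ((I + p) - 2) = 8 - (-2 + I + p) = 8 + (2 - I - p) = 10 - I - p)
N(l, Z) = ⅚ (N(l, Z) = -(-5)*(-1 + (4 - 2))/6 = -(-5)*(-1 + 2)/6 = -(-5)/6 = -⅙*(-5) = ⅚)
(3242 - 1930) + (1308 + g(11, -29))/(186 + N(-13, -15)) = (3242 - 1930) + (1308 + (10 - 1*(-29) - 1*11))/(186 + ⅚) = 1312 + (1308 + (10 + 29 - 11))/(1121/6) = 1312 + (1308 + 28)*(6/1121) = 1312 + 1336*(6/1121) = 1312 + 8016/1121 = 1478768/1121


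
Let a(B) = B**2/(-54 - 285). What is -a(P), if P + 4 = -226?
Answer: 52900/339 ≈ 156.05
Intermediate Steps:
P = -230 (P = -4 - 226 = -230)
a(B) = -B**2/339 (a(B) = B**2/(-339) = -B**2/339)
-a(P) = -(-1)*(-230)**2/339 = -(-1)*52900/339 = -1*(-52900/339) = 52900/339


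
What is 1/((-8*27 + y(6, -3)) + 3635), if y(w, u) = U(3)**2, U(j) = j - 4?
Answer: 1/3420 ≈ 0.00029240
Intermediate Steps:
U(j) = -4 + j
y(w, u) = 1 (y(w, u) = (-4 + 3)**2 = (-1)**2 = 1)
1/((-8*27 + y(6, -3)) + 3635) = 1/((-8*27 + 1) + 3635) = 1/((-216 + 1) + 3635) = 1/(-215 + 3635) = 1/3420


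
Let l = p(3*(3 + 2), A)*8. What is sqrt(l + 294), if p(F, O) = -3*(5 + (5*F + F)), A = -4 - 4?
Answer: I*sqrt(1986) ≈ 44.565*I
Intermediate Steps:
A = -8
p(F, O) = -15 - 18*F (p(F, O) = -3*(5 + 6*F) = -15 - 18*F)
l = -2280 (l = (-15 - 54*(3 + 2))*8 = (-15 - 54*5)*8 = (-15 - 18*15)*8 = (-15 - 270)*8 = -285*8 = -2280)
sqrt(l + 294) = sqrt(-2280 + 294) = sqrt(-1986) = I*sqrt(1986)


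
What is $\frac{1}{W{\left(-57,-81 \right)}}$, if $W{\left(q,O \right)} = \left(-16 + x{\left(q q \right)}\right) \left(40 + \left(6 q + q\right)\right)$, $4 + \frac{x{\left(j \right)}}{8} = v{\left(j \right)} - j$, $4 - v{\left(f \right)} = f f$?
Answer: $\frac{1}{30326171744} \approx 3.2975 \cdot 10^{-11}$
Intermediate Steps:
$v{\left(f \right)} = 4 - f^{2}$ ($v{\left(f \right)} = 4 - f f = 4 - f^{2}$)
$x{\left(j \right)} = - 8 j - 8 j^{2}$ ($x{\left(j \right)} = -32 + 8 \left(\left(4 - j^{2}\right) - j\right) = -32 + 8 \left(4 - j - j^{2}\right) = -32 - \left(-32 + 8 j + 8 j^{2}\right) = - 8 j - 8 j^{2}$)
$W{\left(q,O \right)} = \left(-16 + 8 q^{2} \left(-1 - q^{2}\right)\right) \left(40 + 7 q\right)$ ($W{\left(q,O \right)} = \left(-16 + 8 q q \left(-1 - q q\right)\right) \left(40 + \left(6 q + q\right)\right) = \left(-16 + 8 q^{2} \left(-1 - q^{2}\right)\right) \left(40 + 7 q\right)$)
$\frac{1}{W{\left(-57,-81 \right)}} = \frac{1}{-640 - 320 \left(-57\right)^{2} - 320 \left(-57\right)^{4} - -6384 - 56 \left(-57\right)^{3} - 56 \left(-57\right)^{5}} = \frac{1}{-640 - 1039680 - 3377920320 + 6384 - -10370808 - -33694755192} = \frac{1}{-640 - 1039680 - 3377920320 + 6384 + 10370808 + 33694755192} = \frac{1}{30326171744}$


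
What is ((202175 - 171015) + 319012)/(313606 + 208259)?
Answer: 38908/57985 ≈ 0.67100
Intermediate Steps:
((202175 - 171015) + 319012)/(313606 + 208259) = (31160 + 319012)/521865 = 350172*(1/521865) = 38908/57985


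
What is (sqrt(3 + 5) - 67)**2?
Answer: 4497 - 268*sqrt(2) ≈ 4118.0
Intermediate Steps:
(sqrt(3 + 5) - 67)**2 = (sqrt(8) - 67)**2 = (2*sqrt(2) - 67)**2 = (-67 + 2*sqrt(2))**2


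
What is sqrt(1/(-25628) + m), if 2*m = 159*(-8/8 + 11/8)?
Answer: sqrt(19580656945)/25628 ≈ 5.4601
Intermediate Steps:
m = 477/16 (m = (159*(-8/8 + 11/8))/2 = (159*(-8*1/8 + 11*(1/8)))/2 = (159*(-1 + 11/8))/2 = (159*(3/8))/2 = (1/2)*(477/8) = 477/16 ≈ 29.813)
sqrt(1/(-25628) + m) = sqrt(1/(-25628) + 477/16) = sqrt(-1/25628 + 477/16) = sqrt(3056135/102512) = sqrt(19580656945)/25628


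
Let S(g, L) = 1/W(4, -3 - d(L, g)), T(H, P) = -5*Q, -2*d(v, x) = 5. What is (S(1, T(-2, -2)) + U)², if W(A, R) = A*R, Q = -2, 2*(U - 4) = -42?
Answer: 1225/4 ≈ 306.25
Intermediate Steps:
U = -17 (U = 4 + (½)*(-42) = 4 - 21 = -17)
d(v, x) = -5/2 (d(v, x) = -½*5 = -5/2)
T(H, P) = 10 (T(H, P) = -5*(-2) = 10)
S(g, L) = -½ (S(g, L) = 1/(4*(-3 - 1*(-5/2))) = 1/(4*(-3 + 5/2)) = 1/(4*(-½)) = 1/(-2) = -½)
(S(1, T(-2, -2)) + U)² = (-½ - 17)² = (-35/2)² = 1225/4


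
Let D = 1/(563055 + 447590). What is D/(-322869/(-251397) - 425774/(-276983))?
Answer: 23210898417/66186309122408575 ≈ 3.5069e-7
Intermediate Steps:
D = 1/1010645 ≈ 9.8947e-7
D/(-322869/(-251397) - 425774/(-276983)) = 1/(1010645*(-322869/(-251397) - 425774/(-276983))) = 1/(1010645*(-322869*(-1/251397) - 425774*(-1/276983))) = 1/(1010645*(107623/83799 + 425774/276983)) = 1/(1010645*(65489176835/23210898417)) = (1/1010645)*(23210898417/65489176835) = 23210898417/66186309122408575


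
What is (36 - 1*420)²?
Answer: 147456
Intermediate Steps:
(36 - 1*420)² = (36 - 420)² = (-384)² = 147456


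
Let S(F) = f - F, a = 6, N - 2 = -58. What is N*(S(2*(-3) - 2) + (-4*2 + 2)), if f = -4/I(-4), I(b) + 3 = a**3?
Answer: -23632/213 ≈ -110.95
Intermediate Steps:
N = -56 (N = 2 - 58 = -56)
I(b) = 213 (I(b) = -3 + 6**3 = -3 + 216 = 213)
f = -4/213 ≈ -0.018779
S(F) = -4/213 - F
N*(S(2*(-3) - 2) + (-4*2 + 2)) = -56*((-4/213 - (2*(-3) - 2)) + (-4*2 + 2)) = -56*((-4/213 - (-6 - 2)) + (-8 + 2)) = -56*((-4/213 - 1*(-8)) - 6) = -56*((-4/213 + 8) - 6) = -56*(1700/213 - 6) = -56*422/213 = -23632/213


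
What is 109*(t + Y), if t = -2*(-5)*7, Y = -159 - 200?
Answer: -31501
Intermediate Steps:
Y = -359
t = 70 (t = 10*7 = 70)
109*(t + Y) = 109*(70 - 359) = 109*(-289) = -31501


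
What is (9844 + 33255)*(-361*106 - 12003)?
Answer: -2166543631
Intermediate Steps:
(9844 + 33255)*(-361*106 - 12003) = 43099*(-38266 - 12003) = 43099*(-50269) = -2166543631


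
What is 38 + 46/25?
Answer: 996/25 ≈ 39.840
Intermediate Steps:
38 + 46/25 = 996/25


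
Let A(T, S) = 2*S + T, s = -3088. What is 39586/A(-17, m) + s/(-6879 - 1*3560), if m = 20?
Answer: 413309278/240097 ≈ 1721.4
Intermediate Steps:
A(T, S) = T + 2*S
39586/A(-17, m) + s/(-6879 - 1*3560) = 39586/(-17 + 2*20) - 3088/(-6879 - 1*3560) = 39586/(-17 + 40) - 3088/(-6879 - 3560) = 39586/23 - 3088/(-10439) = 39586*(1/23) - 3088*(-1/10439) = 39586/23 + 3088/10439 = 413309278/240097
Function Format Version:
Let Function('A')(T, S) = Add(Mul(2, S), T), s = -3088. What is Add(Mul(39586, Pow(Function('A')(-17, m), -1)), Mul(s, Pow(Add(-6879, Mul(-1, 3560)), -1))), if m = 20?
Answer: Rational(413309278, 240097) ≈ 1721.4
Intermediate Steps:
Function('A')(T, S) = Add(T, Mul(2, S))
Add(Mul(39586, Pow(Function('A')(-17, m), -1)), Mul(s, Pow(Add(-6879, Mul(-1, 3560)), -1))) = Add(Mul(39586, Pow(Add(-17, Mul(2, 20)), -1)), Mul(-3088, Pow(Add(-6879, Mul(-1, 3560)), -1))) = Add(Mul(39586, Pow(Add(-17, 40), -1)), Mul(-3088, Pow(Add(-6879, -3560), -1))) = Add(Mul(39586, Pow(23, -1)), Mul(-3088, Pow(-10439, -1))) = Add(Mul(39586, Rational(1, 23)), Mul(-3088, Rational(-1, 10439))) = Add(Rational(39586, 23), Rational(3088, 10439)) = Rational(413309278, 240097)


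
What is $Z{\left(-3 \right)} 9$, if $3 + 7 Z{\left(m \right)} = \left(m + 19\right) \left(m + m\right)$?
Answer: $- \frac{891}{7} \approx -127.29$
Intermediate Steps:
$Z{\left(m \right)} = - \frac{3}{7} + \frac{2 m \left(19 + m\right)}{7}$ ($Z{\left(m \right)} = - \frac{3}{7} + \frac{\left(m + 19\right) \left(m + m\right)}{7} = - \frac{3}{7} + \frac{\left(19 + m\right) 2 m}{7} = - \frac{3}{7} + \frac{2 m \left(19 + m\right)}{7}$)
$Z{\left(-3 \right)} 9 = \left(- \frac{3}{7} + \frac{2 \left(-3\right)^{2}}{7} + \frac{38}{7} \left(-3\right)\right) 9 = \left(- \frac{3}{7} + \frac{2}{7} \cdot 9 - \frac{114}{7}\right) 9 = \left(- \frac{3}{7} + \frac{18}{7} - \frac{114}{7}\right) 9 = \left(- \frac{99}{7}\right) 9 = - \frac{891}{7}$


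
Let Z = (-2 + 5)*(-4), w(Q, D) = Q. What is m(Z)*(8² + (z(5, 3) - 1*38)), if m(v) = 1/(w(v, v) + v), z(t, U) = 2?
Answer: -7/6 ≈ -1.1667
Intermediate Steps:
Z = -12 (Z = 3*(-4) = -12)
m(v) = 1/(2*v) (m(v) = 1/(v + v) = 1/(2*v))
m(Z)*(8² + (z(5, 3) - 1*38)) = ((½)/(-12))*(8² + (2 - 1*38)) = ((½)*(-1/12))*(64 + (2 - 38)) = -(64 - 36)/24 = -1/24*28 = -7/6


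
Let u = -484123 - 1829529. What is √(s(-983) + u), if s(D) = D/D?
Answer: I*√2313651 ≈ 1521.1*I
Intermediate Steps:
s(D) = 1
u = -2313652
√(s(-983) + u) = √(1 - 2313652) = √(-2313651) = I*√2313651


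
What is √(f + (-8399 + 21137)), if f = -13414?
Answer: 26*I ≈ 26.0*I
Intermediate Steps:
√(f + (-8399 + 21137)) = √(-13414 + (-8399 + 21137)) = √(-13414 + 12738) = √(-676) = 26*I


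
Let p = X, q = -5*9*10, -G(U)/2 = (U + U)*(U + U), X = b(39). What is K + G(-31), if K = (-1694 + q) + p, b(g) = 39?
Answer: -9793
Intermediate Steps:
X = 39
G(U) = -8*U² (G(U) = -2*(U + U)*(U + U) = -2*2*U*2*U = -8*U²)
q = -450 (q = -45*10 = -450)
p = 39
K = -2105 (K = (-1694 - 450) + 39 = -2144 + 39 = -2105)
K + G(-31) = -2105 - 8*(-31)² = -2105 - 8*961 = -2105 - 7688 = -9793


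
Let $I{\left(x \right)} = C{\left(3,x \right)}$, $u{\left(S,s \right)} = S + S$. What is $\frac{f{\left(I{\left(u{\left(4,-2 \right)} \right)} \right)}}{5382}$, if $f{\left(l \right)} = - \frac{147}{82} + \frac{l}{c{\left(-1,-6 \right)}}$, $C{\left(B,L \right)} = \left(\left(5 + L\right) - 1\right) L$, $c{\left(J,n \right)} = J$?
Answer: $- \frac{891}{49036} \approx -0.01817$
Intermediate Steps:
$u{\left(S,s \right)} = 2 S$
$C{\left(B,L \right)} = L \left(4 + L\right)$ ($C{\left(B,L \right)} = \left(4 + L\right) L = L \left(4 + L\right)$)
$I{\left(x \right)} = x \left(4 + x\right)$
$f{\left(l \right)} = - \frac{147}{82} - l$ ($f{\left(l \right)} = - \frac{147}{82} + \frac{l}{-1} = \left(-147\right) \frac{1}{82} + l \left(-1\right) = - \frac{147}{82} - l$)
$\frac{f{\left(I{\left(u{\left(4,-2 \right)} \right)} \right)}}{5382} = \frac{- \frac{147}{82} - 2 \cdot 4 \left(4 + 2 \cdot 4\right)}{5382} = \left(- \frac{147}{82} - 8 \left(4 + 8\right)\right) \frac{1}{5382} = \left(- \frac{147}{82} - 8 \cdot 12\right) \frac{1}{5382} = \left(- \frac{147}{82} - 96\right) \frac{1}{5382} = \left(- \frac{8019}{82}\right) \frac{1}{5382} = - \frac{891}{49036}$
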